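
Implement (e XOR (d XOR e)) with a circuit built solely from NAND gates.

((e NAND (e NAND ((d NAND (d NAND e)) NAND (e NAND (d NAND e))))) NAND (((d NAND (d NAND e)) NAND (e NAND (d NAND e))) NAND (e NAND ((d NAND (d NAND e)) NAND (e NAND (d NAND e))))))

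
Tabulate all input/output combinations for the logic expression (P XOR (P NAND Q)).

Q | P | Output
--------------
0 | 0 | 1
0 | 1 | 0
1 | 0 | 1
1 | 1 | 1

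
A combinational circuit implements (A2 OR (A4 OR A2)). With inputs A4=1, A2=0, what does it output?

Substituting: (0 OR (1 OR 0))
= 1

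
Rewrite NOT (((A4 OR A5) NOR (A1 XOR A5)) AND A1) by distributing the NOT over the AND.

NOT ((A4 OR A5) NOR (A1 XOR A5)) OR NOT A1
De Morgan's: NOT(AND of terms) = OR of negations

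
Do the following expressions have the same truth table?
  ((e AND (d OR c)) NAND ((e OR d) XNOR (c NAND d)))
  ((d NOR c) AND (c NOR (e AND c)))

No. Counterexample: with c=0, d=1, e=0, Expression 1 = 1 but Expression 2 = 0.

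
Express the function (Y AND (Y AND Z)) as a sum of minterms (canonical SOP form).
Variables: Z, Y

Σm(3) = (Z AND Y)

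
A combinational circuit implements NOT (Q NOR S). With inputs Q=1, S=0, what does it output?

Substituting: NOT (1 NOR 0)
= 1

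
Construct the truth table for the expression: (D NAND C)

D | C | Output
--------------
0 | 0 | 1
0 | 1 | 1
1 | 0 | 1
1 | 1 | 0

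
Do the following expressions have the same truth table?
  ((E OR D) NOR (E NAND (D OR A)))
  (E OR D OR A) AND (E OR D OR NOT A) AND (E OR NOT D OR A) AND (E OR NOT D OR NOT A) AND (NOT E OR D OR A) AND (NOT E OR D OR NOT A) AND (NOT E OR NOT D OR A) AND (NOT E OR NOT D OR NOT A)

Yes, they are equivalent — the two output columns agree on all 8 assignments:
E | D | A | Expression 1 | Expression 2
---------------------------------------
0 | 0 | 0 | 0 | 0
0 | 0 | 1 | 0 | 0
0 | 1 | 0 | 0 | 0
0 | 1 | 1 | 0 | 0
1 | 0 | 0 | 0 | 0
1 | 0 | 1 | 0 | 0
1 | 1 | 0 | 0 | 0
1 | 1 | 1 | 0 | 0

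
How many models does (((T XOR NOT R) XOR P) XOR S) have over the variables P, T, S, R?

Satisfying assignments: (0,0,0,0), (0,0,1,1), (0,1,0,1), (0,1,1,0), (1,0,0,1), (1,0,1,0), (1,1,0,0), (1,1,1,1)
Count: 8 out of 16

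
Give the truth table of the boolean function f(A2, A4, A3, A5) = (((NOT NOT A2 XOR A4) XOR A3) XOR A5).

A2 | A4 | A3 | A5 | Output
--------------------------
0 | 0 | 0 | 0 | 0
0 | 0 | 0 | 1 | 1
0 | 0 | 1 | 0 | 1
0 | 0 | 1 | 1 | 0
0 | 1 | 0 | 0 | 1
0 | 1 | 0 | 1 | 0
0 | 1 | 1 | 0 | 0
0 | 1 | 1 | 1 | 1
1 | 0 | 0 | 0 | 1
1 | 0 | 0 | 1 | 0
1 | 0 | 1 | 0 | 0
1 | 0 | 1 | 1 | 1
1 | 1 | 0 | 0 | 0
1 | 1 | 0 | 1 | 1
1 | 1 | 1 | 0 | 1
1 | 1 | 1 | 1 | 0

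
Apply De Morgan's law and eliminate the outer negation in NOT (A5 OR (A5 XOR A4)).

NOT A5 AND NOT (A5 XOR A4)
De Morgan's: NOT(OR of terms) = AND of negations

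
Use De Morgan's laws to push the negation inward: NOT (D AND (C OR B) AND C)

NOT D OR NOT (C OR B) OR NOT C
De Morgan's: NOT(AND of terms) = OR of negations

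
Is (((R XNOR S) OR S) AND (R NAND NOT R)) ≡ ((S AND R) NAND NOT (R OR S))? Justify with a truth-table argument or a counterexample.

No. Counterexample: with S=0, R=1, Expression 1 = 0 but Expression 2 = 1.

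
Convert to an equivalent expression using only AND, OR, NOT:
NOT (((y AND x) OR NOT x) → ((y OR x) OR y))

((y AND x) OR NOT x) AND NOT ((y OR x) OR y)
(Negated implication: NOT(A → B) = A AND NOT B)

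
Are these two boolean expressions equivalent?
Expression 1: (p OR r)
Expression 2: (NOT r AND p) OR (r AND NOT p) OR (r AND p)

Yes, they are equivalent — the two output columns agree on all 4 assignments:
r | p | Expression 1 | Expression 2
-----------------------------------
0 | 0 | 0 | 0
0 | 1 | 1 | 1
1 | 0 | 1 | 1
1 | 1 | 1 | 1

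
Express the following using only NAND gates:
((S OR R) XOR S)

((((S NAND S) NAND (R NAND R)) NAND (((S NAND S) NAND (R NAND R)) NAND S)) NAND (S NAND (((S NAND S) NAND (R NAND R)) NAND S)))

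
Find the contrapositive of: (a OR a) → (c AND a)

Contrapositive: NOT (c AND a) → NOT (a OR a)
Note: A statement and its contrapositive are logically equivalent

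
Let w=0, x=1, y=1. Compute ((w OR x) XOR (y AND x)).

Substituting: ((0 OR 1) XOR (1 AND 1))
= 0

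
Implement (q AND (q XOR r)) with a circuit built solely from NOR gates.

((q NOR q) NOR (((((q NOR r) NOR (q NOR r)) NOR ((q NOR r) NOR (q NOR r))) NOR ((((q NOR q) NOR (r NOR r)) NOR ((q NOR q) NOR (r NOR r))) NOR (((q NOR q) NOR (r NOR r)) NOR ((q NOR q) NOR (r NOR r))))) NOR ((((q NOR r) NOR (q NOR r)) NOR ((q NOR r) NOR (q NOR r))) NOR ((((q NOR q) NOR (r NOR r)) NOR ((q NOR q) NOR (r NOR r))) NOR (((q NOR q) NOR (r NOR r)) NOR ((q NOR q) NOR (r NOR r)))))))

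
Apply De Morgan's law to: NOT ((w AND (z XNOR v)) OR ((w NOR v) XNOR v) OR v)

NOT (w AND (z XNOR v)) AND NOT ((w NOR v) XNOR v) AND NOT v
De Morgan's: NOT(OR of terms) = AND of negations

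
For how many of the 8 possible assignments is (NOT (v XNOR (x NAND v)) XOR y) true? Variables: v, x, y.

Satisfying assignments: (0,0,0), (0,1,0), (1,0,1), (1,1,0)
Count: 4 out of 8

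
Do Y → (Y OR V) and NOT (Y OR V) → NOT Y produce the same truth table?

Yes, Contrapositive is always equivalent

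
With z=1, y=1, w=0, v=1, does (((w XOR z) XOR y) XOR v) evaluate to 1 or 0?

Substituting: (((0 XOR 1) XOR 1) XOR 1)
= 1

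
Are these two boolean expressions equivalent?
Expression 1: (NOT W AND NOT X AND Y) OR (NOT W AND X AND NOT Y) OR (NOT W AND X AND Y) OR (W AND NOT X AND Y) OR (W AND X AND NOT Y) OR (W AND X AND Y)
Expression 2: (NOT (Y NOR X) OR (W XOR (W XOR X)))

Yes, they are equivalent — the two output columns agree on all 8 assignments:
W | X | Y | Expression 1 | Expression 2
---------------------------------------
0 | 0 | 0 | 0 | 0
0 | 0 | 1 | 1 | 1
0 | 1 | 0 | 1 | 1
0 | 1 | 1 | 1 | 1
1 | 0 | 0 | 0 | 0
1 | 0 | 1 | 1 | 1
1 | 1 | 0 | 1 | 1
1 | 1 | 1 | 1 | 1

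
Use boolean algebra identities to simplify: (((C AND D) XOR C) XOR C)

By XOR self-cancellation ((E XOR v) XOR v = E):
= (C AND D)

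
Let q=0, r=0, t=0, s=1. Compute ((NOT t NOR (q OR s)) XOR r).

Substituting: ((NOT 0 NOR (0 OR 1)) XOR 0)
= 0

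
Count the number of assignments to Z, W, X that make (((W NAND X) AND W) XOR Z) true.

Satisfying assignments: (0,1,0), (1,0,0), (1,0,1), (1,1,1)
Count: 4 out of 8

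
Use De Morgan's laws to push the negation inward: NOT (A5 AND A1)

NOT A5 OR NOT A1
De Morgan's: NOT(AND of terms) = OR of negations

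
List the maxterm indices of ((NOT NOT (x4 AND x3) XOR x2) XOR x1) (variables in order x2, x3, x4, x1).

ΠM(0, 2, 4, 7, 9, 11, 13, 14) = (x2 OR x3 OR x4 OR x1) AND (x2 OR x3 OR NOT x4 OR x1) AND (x2 OR NOT x3 OR x4 OR x1) AND (x2 OR NOT x3 OR NOT x4 OR NOT x1) AND (NOT x2 OR x3 OR x4 OR NOT x1) AND (NOT x2 OR x3 OR NOT x4 OR NOT x1) AND (NOT x2 OR NOT x3 OR x4 OR NOT x1) AND (NOT x2 OR NOT x3 OR NOT x4 OR x1)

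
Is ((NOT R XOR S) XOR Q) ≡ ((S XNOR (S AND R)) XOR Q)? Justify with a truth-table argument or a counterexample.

No. Counterexample: with S=0, R=1, Q=0, Expression 1 = 0 but Expression 2 = 1.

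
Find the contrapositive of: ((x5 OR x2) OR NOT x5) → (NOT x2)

Contrapositive: x2 → NOT ((x5 OR x2) OR NOT x5)
Note: A statement and its contrapositive are logically equivalent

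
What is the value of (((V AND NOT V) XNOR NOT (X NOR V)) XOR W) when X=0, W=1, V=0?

Substituting: (((0 AND NOT 0) XNOR NOT (0 NOR 0)) XOR 1)
= 0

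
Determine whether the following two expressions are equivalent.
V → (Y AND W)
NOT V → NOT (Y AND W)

No, Inverse is not equivalent to original (counterexample: V=0, W=1, Y=1)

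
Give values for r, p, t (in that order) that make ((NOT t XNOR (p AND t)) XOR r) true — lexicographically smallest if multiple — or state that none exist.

r=0, p=0, t=1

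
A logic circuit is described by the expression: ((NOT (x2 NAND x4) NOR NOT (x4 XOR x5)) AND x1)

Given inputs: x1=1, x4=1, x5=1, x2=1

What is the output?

Substituting: ((NOT (1 NAND 1) NOR NOT (1 XOR 1)) AND 1)
= 0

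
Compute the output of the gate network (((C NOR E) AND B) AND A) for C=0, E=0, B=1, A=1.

Substituting: (((0 NOR 0) AND 1) AND 1)
= 1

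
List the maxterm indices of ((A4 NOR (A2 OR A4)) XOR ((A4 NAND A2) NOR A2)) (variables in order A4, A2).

ΠM(1, 2, 3) = (A4 OR NOT A2) AND (NOT A4 OR A2) AND (NOT A4 OR NOT A2)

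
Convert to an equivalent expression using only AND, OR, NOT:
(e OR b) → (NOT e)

NOT (e OR b) OR (NOT e)
(Implication elimination: A → B = NOT A OR B)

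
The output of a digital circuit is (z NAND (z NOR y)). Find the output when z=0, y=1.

Substituting: (0 NAND (0 NOR 1))
= 1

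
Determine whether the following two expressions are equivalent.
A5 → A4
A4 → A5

No, Converse is not equivalent to original (counterexample: A4=0, A5=1, A3=0)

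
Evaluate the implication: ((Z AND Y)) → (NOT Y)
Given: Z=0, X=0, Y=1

Antecedent ((Z AND Y)) = 0; consequent (NOT Y) = 0.
0 → 0 = 1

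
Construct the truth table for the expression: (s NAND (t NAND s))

t | s | Output
--------------
0 | 0 | 1
0 | 1 | 0
1 | 0 | 1
1 | 1 | 1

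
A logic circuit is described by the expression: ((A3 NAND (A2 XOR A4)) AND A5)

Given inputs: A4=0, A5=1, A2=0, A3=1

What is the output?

Substituting: ((1 NAND (0 XOR 0)) AND 1)
= 1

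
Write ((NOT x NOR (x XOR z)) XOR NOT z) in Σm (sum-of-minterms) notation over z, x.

Σm(0, 1, 3) = (NOT z AND NOT x) OR (NOT z AND x) OR (z AND x)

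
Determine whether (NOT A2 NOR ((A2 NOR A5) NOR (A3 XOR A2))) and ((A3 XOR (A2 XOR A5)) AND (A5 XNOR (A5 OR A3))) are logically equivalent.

No. Counterexample: with A2=0, A5=1, A3=0, Expression 1 = 0 but Expression 2 = 1.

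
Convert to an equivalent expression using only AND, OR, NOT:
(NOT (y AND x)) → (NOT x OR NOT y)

(y AND x) OR (NOT x OR NOT y)
(Implication elimination: A → B = NOT A OR B)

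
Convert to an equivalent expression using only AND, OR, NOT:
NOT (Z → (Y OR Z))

Z AND NOT (Y OR Z)
(Negated implication: NOT(A → B) = A AND NOT B)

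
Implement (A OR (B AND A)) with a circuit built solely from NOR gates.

((A NOR ((B NOR B) NOR (A NOR A))) NOR (A NOR ((B NOR B) NOR (A NOR A))))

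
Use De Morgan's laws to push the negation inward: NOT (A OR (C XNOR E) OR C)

NOT A AND NOT (C XNOR E) AND NOT C
De Morgan's: NOT(OR of terms) = AND of negations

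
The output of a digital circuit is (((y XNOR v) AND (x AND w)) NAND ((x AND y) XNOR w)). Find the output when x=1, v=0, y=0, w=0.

Substituting: (((0 XNOR 0) AND (1 AND 0)) NAND ((1 AND 0) XNOR 0))
= 1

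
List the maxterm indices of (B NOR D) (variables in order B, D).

ΠM(1, 2, 3) = (B OR NOT D) AND (NOT B OR D) AND (NOT B OR NOT D)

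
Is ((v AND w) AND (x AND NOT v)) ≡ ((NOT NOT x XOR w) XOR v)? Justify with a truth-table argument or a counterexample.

No. Counterexample: with x=0, w=0, v=1, Expression 1 = 0 but Expression 2 = 1.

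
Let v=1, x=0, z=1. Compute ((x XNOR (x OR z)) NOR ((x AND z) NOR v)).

Substituting: ((0 XNOR (0 OR 1)) NOR ((0 AND 1) NOR 1))
= 1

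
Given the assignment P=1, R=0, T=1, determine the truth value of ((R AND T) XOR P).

Substituting: ((0 AND 1) XOR 1)
= 1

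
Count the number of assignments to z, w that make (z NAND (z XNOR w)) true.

Satisfying assignments: (0,0), (0,1), (1,0)
Count: 3 out of 4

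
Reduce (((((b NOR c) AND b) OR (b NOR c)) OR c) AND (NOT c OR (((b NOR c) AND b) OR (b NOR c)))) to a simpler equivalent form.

By distribution ((E OR v) AND (E OR NOT v) = E) then absorption (E OR (E AND v) = E):
= (b NOR c)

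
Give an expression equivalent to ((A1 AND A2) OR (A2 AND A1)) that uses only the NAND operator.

((((A1 NAND A2) NAND (A1 NAND A2)) NAND ((A1 NAND A2) NAND (A1 NAND A2))) NAND (((A2 NAND A1) NAND (A2 NAND A1)) NAND ((A2 NAND A1) NAND (A2 NAND A1))))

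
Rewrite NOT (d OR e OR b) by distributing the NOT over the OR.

NOT d AND NOT e AND NOT b
De Morgan's: NOT(OR of terms) = AND of negations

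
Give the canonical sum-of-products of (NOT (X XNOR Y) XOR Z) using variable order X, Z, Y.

Σm(1, 2, 4, 7) = (NOT X AND NOT Z AND Y) OR (NOT X AND Z AND NOT Y) OR (X AND NOT Z AND NOT Y) OR (X AND Z AND Y)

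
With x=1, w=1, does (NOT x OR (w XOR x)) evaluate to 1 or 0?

Substituting: (NOT 1 OR (1 XOR 1))
= 0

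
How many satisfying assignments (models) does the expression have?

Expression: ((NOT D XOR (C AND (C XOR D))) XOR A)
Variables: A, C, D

Satisfying assignments: (0,0,0), (1,0,1), (1,1,0), (1,1,1)
Count: 4 out of 8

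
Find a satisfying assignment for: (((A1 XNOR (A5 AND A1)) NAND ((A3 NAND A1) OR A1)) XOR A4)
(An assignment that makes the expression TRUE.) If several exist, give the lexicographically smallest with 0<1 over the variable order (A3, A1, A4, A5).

A3=0, A1=0, A4=1, A5=0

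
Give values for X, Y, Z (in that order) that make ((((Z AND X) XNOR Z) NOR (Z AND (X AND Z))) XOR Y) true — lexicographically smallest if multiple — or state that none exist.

X=0, Y=0, Z=1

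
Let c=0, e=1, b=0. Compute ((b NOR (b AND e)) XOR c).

Substituting: ((0 NOR (0 AND 1)) XOR 0)
= 1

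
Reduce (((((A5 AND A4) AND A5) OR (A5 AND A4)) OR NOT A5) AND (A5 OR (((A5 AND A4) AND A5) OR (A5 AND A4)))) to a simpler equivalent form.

By distribution ((E OR v) AND (E OR NOT v) = E) then absorption (E OR (E AND v) = E):
= (A5 AND A4)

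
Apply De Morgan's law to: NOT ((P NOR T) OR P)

NOT (P NOR T) AND NOT P
De Morgan's: NOT(OR of terms) = AND of negations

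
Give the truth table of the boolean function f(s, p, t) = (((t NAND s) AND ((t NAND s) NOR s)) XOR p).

s | p | t | Output
------------------
0 | 0 | 0 | 0
0 | 0 | 1 | 0
0 | 1 | 0 | 1
0 | 1 | 1 | 1
1 | 0 | 0 | 0
1 | 0 | 1 | 0
1 | 1 | 0 | 1
1 | 1 | 1 | 1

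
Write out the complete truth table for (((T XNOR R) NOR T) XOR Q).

T | R | Q | Output
------------------
0 | 0 | 0 | 0
0 | 0 | 1 | 1
0 | 1 | 0 | 1
0 | 1 | 1 | 0
1 | 0 | 0 | 0
1 | 0 | 1 | 1
1 | 1 | 0 | 0
1 | 1 | 1 | 1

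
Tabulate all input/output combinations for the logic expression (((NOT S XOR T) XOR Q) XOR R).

T | Q | R | S | Output
----------------------
0 | 0 | 0 | 0 | 1
0 | 0 | 0 | 1 | 0
0 | 0 | 1 | 0 | 0
0 | 0 | 1 | 1 | 1
0 | 1 | 0 | 0 | 0
0 | 1 | 0 | 1 | 1
0 | 1 | 1 | 0 | 1
0 | 1 | 1 | 1 | 0
1 | 0 | 0 | 0 | 0
1 | 0 | 0 | 1 | 1
1 | 0 | 1 | 0 | 1
1 | 0 | 1 | 1 | 0
1 | 1 | 0 | 0 | 1
1 | 1 | 0 | 1 | 0
1 | 1 | 1 | 0 | 0
1 | 1 | 1 | 1 | 1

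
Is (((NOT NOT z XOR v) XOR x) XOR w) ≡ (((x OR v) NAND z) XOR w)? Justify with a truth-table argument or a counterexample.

No. Counterexample: with v=0, x=0, w=0, z=0, Expression 1 = 0 but Expression 2 = 1.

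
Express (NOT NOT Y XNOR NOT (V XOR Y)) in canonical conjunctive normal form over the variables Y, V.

(Y OR V) AND (NOT Y OR V)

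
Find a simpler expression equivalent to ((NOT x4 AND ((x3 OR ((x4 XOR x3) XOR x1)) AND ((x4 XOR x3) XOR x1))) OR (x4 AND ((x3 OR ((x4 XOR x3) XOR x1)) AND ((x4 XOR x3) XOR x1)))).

By distribution ((E AND v) OR (E AND NOT v) = E) then absorption (E AND (E OR v) = E):
= ((x4 XOR x3) XOR x1)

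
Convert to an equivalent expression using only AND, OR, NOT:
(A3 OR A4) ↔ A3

((A3 OR A4) AND A3) OR (NOT (A3 OR A4) AND NOT A3)
(Biconditional = both true or both false)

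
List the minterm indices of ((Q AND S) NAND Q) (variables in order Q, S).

Σm(0, 1, 2) = (NOT Q AND NOT S) OR (NOT Q AND S) OR (Q AND NOT S)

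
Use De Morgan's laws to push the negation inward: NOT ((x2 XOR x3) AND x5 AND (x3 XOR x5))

NOT (x2 XOR x3) OR NOT x5 OR NOT (x3 XOR x5)
De Morgan's: NOT(AND of terms) = OR of negations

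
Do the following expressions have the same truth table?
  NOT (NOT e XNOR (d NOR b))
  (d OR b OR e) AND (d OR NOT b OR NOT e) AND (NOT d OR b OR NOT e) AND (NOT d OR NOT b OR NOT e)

Yes, they are equivalent — the two output columns agree on all 8 assignments:
d | b | e | Expression 1 | Expression 2
---------------------------------------
0 | 0 | 0 | 0 | 0
0 | 0 | 1 | 1 | 1
0 | 1 | 0 | 1 | 1
0 | 1 | 1 | 0 | 0
1 | 0 | 0 | 1 | 1
1 | 0 | 1 | 0 | 0
1 | 1 | 0 | 1 | 1
1 | 1 | 1 | 0 | 0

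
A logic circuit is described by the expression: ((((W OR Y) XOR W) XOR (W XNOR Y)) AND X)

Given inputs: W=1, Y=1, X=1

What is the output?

Substituting: ((((1 OR 1) XOR 1) XOR (1 XNOR 1)) AND 1)
= 1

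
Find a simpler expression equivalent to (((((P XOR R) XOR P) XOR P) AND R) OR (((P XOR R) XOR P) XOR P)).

By absorption (E OR (E AND v) = E) then XOR self-cancellation ((E XOR v) XOR v = E):
= (P XOR R)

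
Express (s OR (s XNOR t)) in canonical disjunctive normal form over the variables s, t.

(NOT s AND NOT t) OR (s AND NOT t) OR (s AND t)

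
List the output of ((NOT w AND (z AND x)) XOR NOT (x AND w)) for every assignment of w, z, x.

w | z | x | Output
------------------
0 | 0 | 0 | 1
0 | 0 | 1 | 1
0 | 1 | 0 | 1
0 | 1 | 1 | 0
1 | 0 | 0 | 1
1 | 0 | 1 | 0
1 | 1 | 0 | 1
1 | 1 | 1 | 0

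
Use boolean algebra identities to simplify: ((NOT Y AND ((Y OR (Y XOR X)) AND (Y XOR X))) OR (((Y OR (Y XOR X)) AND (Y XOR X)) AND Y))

By distribution ((E AND v) OR (E AND NOT v) = E) then absorption (E AND (E OR v) = E):
= (Y XOR X)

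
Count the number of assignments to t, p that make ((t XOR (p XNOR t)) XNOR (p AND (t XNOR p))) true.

Satisfying assignments: (0,1)
Count: 1 out of 4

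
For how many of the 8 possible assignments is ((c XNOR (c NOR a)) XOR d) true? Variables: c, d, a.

Satisfying assignments: (0,0,1), (0,1,0), (1,1,0), (1,1,1)
Count: 4 out of 8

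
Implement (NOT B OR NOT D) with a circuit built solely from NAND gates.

(((B NAND B) NAND (B NAND B)) NAND ((D NAND D) NAND (D NAND D)))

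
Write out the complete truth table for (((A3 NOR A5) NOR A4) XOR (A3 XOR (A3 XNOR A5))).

A5 | A3 | A4 | Output
---------------------
0 | 0 | 0 | 1
0 | 0 | 1 | 1
0 | 1 | 0 | 0
0 | 1 | 1 | 1
1 | 0 | 0 | 1
1 | 0 | 1 | 0
1 | 1 | 0 | 1
1 | 1 | 1 | 0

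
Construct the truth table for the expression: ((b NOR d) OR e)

e | d | b | Output
------------------
0 | 0 | 0 | 1
0 | 0 | 1 | 0
0 | 1 | 0 | 0
0 | 1 | 1 | 0
1 | 0 | 0 | 1
1 | 0 | 1 | 1
1 | 1 | 0 | 1
1 | 1 | 1 | 1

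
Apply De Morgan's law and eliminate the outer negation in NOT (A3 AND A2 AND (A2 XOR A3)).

NOT A3 OR NOT A2 OR NOT (A2 XOR A3)
De Morgan's: NOT(AND of terms) = OR of negations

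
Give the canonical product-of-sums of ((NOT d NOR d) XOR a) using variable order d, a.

ΠM(0, 2) = (d OR a) AND (NOT d OR a)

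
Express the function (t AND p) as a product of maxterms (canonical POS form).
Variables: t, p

ΠM(0, 1, 2) = (t OR p) AND (t OR NOT p) AND (NOT t OR p)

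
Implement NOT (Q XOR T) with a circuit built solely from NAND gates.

(((Q NAND (Q NAND T)) NAND (T NAND (Q NAND T))) NAND ((Q NAND (Q NAND T)) NAND (T NAND (Q NAND T))))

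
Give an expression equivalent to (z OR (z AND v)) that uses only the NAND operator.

((z NAND z) NAND (((z NAND v) NAND (z NAND v)) NAND ((z NAND v) NAND (z NAND v))))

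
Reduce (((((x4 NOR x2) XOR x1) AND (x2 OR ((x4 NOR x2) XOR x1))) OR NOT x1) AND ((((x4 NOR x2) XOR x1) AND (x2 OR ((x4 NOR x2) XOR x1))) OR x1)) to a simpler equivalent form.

By distribution ((E OR v) AND (E OR NOT v) = E) then absorption (E AND (E OR v) = E):
= ((x4 NOR x2) XOR x1)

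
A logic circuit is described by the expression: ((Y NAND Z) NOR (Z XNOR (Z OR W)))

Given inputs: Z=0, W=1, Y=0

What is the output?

Substituting: ((0 NAND 0) NOR (0 XNOR (0 OR 1)))
= 0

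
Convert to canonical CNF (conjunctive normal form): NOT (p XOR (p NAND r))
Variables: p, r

(p OR r) AND (p OR NOT r) AND (NOT p OR NOT r)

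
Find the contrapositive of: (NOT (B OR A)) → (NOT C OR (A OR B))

Contrapositive: NOT (NOT C OR (A OR B)) → (B OR A)
Note: A statement and its contrapositive are logically equivalent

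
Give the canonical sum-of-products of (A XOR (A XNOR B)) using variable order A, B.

Σm(0, 2) = (NOT A AND NOT B) OR (A AND NOT B)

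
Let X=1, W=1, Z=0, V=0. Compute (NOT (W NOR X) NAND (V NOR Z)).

Substituting: (NOT (1 NOR 1) NAND (0 NOR 0))
= 0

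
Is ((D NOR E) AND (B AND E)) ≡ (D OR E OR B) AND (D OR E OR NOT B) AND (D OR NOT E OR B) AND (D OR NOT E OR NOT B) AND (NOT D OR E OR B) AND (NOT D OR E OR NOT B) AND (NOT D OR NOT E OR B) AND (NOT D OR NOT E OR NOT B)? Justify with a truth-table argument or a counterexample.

Yes, they are equivalent — the two output columns agree on all 8 assignments:
D | E | B | Expression 1 | Expression 2
---------------------------------------
0 | 0 | 0 | 0 | 0
0 | 0 | 1 | 0 | 0
0 | 1 | 0 | 0 | 0
0 | 1 | 1 | 0 | 0
1 | 0 | 0 | 0 | 0
1 | 0 | 1 | 0 | 0
1 | 1 | 0 | 0 | 0
1 | 1 | 1 | 0 | 0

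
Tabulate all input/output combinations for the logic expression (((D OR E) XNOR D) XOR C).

D | C | E | Output
------------------
0 | 0 | 0 | 1
0 | 0 | 1 | 0
0 | 1 | 0 | 0
0 | 1 | 1 | 1
1 | 0 | 0 | 1
1 | 0 | 1 | 1
1 | 1 | 0 | 0
1 | 1 | 1 | 0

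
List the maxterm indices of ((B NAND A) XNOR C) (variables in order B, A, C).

ΠM(0, 2, 4, 7) = (B OR A OR C) AND (B OR NOT A OR C) AND (NOT B OR A OR C) AND (NOT B OR NOT A OR NOT C)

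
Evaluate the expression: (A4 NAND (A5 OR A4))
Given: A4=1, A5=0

Substituting: (1 NAND (0 OR 1))
= 0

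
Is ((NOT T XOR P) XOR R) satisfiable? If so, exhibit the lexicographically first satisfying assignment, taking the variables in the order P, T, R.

P=0, T=0, R=0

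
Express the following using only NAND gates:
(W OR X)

((W NAND W) NAND (X NAND X))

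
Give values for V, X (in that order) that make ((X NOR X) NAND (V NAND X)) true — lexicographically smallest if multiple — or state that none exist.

V=0, X=1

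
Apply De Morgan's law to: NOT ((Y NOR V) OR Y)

NOT (Y NOR V) AND NOT Y
De Morgan's: NOT(OR of terms) = AND of negations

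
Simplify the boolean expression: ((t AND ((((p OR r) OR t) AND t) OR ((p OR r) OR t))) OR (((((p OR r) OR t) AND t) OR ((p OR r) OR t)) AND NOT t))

By distribution ((E AND v) OR (E AND NOT v) = E) then absorption (E OR (E AND v) = E):
= ((p OR r) OR t)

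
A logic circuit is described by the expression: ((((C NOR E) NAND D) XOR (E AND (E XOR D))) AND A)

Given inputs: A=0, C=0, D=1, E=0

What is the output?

Substituting: ((((0 NOR 0) NAND 1) XOR (0 AND (0 XOR 1))) AND 0)
= 0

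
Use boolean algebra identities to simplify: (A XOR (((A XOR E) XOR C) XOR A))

By XOR self-cancellation ((E XOR v) XOR v = E):
= ((A XOR E) XOR C)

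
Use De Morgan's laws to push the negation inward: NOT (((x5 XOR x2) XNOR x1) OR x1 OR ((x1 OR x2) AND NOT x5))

NOT ((x5 XOR x2) XNOR x1) AND NOT x1 AND NOT ((x1 OR x2) AND NOT x5)
De Morgan's: NOT(OR of terms) = AND of negations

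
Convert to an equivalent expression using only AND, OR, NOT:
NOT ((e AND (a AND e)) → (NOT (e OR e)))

(e AND (a AND e)) AND (e OR e)
(Negated implication: NOT(A → B) = A AND NOT B)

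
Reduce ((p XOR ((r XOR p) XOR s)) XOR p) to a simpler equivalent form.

By XOR self-cancellation ((E XOR v) XOR v = E):
= ((r XOR p) XOR s)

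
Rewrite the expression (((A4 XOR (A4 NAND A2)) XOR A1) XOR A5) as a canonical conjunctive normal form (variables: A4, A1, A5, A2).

(A4 OR A1 OR NOT A5 OR A2) AND (A4 OR A1 OR NOT A5 OR NOT A2) AND (A4 OR NOT A1 OR A5 OR A2) AND (A4 OR NOT A1 OR A5 OR NOT A2) AND (NOT A4 OR A1 OR A5 OR A2) AND (NOT A4 OR A1 OR NOT A5 OR NOT A2) AND (NOT A4 OR NOT A1 OR A5 OR NOT A2) AND (NOT A4 OR NOT A1 OR NOT A5 OR A2)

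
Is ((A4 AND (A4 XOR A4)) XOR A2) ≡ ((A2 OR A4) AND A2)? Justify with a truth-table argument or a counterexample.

Yes, they are equivalent — the two output columns agree on all 4 assignments:
A2 | A4 | Expression 1 | Expression 2
-------------------------------------
0 | 0 | 0 | 0
0 | 1 | 0 | 0
1 | 0 | 1 | 1
1 | 1 | 1 | 1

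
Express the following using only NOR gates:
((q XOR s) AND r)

((((((q NOR s) NOR (q NOR s)) NOR ((q NOR s) NOR (q NOR s))) NOR ((((q NOR q) NOR (s NOR s)) NOR ((q NOR q) NOR (s NOR s))) NOR (((q NOR q) NOR (s NOR s)) NOR ((q NOR q) NOR (s NOR s))))) NOR ((((q NOR s) NOR (q NOR s)) NOR ((q NOR s) NOR (q NOR s))) NOR ((((q NOR q) NOR (s NOR s)) NOR ((q NOR q) NOR (s NOR s))) NOR (((q NOR q) NOR (s NOR s)) NOR ((q NOR q) NOR (s NOR s)))))) NOR (r NOR r))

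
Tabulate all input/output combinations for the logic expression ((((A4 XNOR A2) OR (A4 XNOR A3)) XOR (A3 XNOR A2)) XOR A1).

A3 | A2 | A1 | A4 | Output
--------------------------
0 | 0 | 0 | 0 | 0
0 | 0 | 0 | 1 | 1
0 | 0 | 1 | 0 | 1
0 | 0 | 1 | 1 | 0
0 | 1 | 0 | 0 | 1
0 | 1 | 0 | 1 | 1
0 | 1 | 1 | 0 | 0
0 | 1 | 1 | 1 | 0
1 | 0 | 0 | 0 | 1
1 | 0 | 0 | 1 | 1
1 | 0 | 1 | 0 | 0
1 | 0 | 1 | 1 | 0
1 | 1 | 0 | 0 | 1
1 | 1 | 0 | 1 | 0
1 | 1 | 1 | 0 | 0
1 | 1 | 1 | 1 | 1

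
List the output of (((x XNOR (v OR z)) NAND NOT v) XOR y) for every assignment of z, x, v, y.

z | x | v | y | Output
----------------------
0 | 0 | 0 | 0 | 0
0 | 0 | 0 | 1 | 1
0 | 0 | 1 | 0 | 1
0 | 0 | 1 | 1 | 0
0 | 1 | 0 | 0 | 1
0 | 1 | 0 | 1 | 0
0 | 1 | 1 | 0 | 1
0 | 1 | 1 | 1 | 0
1 | 0 | 0 | 0 | 1
1 | 0 | 0 | 1 | 0
1 | 0 | 1 | 0 | 1
1 | 0 | 1 | 1 | 0
1 | 1 | 0 | 0 | 0
1 | 1 | 0 | 1 | 1
1 | 1 | 1 | 0 | 1
1 | 1 | 1 | 1 | 0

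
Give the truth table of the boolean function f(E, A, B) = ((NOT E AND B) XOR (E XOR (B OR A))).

E | A | B | Output
------------------
0 | 0 | 0 | 0
0 | 0 | 1 | 0
0 | 1 | 0 | 1
0 | 1 | 1 | 0
1 | 0 | 0 | 1
1 | 0 | 1 | 0
1 | 1 | 0 | 0
1 | 1 | 1 | 0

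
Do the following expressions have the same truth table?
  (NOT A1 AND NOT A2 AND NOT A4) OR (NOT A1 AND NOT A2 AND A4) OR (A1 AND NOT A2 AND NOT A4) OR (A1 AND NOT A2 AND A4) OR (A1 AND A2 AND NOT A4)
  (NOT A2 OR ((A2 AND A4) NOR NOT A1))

Yes, they are equivalent — the two output columns agree on all 8 assignments:
A1 | A2 | A4 | Expression 1 | Expression 2
------------------------------------------
0 | 0 | 0 | 1 | 1
0 | 0 | 1 | 1 | 1
0 | 1 | 0 | 0 | 0
0 | 1 | 1 | 0 | 0
1 | 0 | 0 | 1 | 1
1 | 0 | 1 | 1 | 1
1 | 1 | 0 | 1 | 1
1 | 1 | 1 | 0 | 0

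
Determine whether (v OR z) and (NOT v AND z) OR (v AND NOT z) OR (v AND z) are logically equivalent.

Yes, they are equivalent — the two output columns agree on all 4 assignments:
v | z | Expression 1 | Expression 2
-----------------------------------
0 | 0 | 0 | 0
0 | 1 | 1 | 1
1 | 0 | 1 | 1
1 | 1 | 1 | 1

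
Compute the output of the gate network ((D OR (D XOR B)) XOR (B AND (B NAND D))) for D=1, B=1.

Substituting: ((1 OR (1 XOR 1)) XOR (1 AND (1 NAND 1)))
= 1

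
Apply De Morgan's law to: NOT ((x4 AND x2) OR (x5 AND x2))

NOT (x4 AND x2) AND NOT (x5 AND x2)
De Morgan's: NOT(OR of terms) = AND of negations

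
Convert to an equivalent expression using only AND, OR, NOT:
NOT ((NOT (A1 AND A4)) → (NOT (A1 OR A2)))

(NOT (A1 AND A4)) AND (A1 OR A2)
(Negated implication: NOT(A → B) = A AND NOT B)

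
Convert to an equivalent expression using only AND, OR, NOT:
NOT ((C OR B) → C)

(C OR B) AND NOT C
(Negated implication: NOT(A → B) = A AND NOT B)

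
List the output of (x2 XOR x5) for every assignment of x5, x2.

x5 | x2 | Output
----------------
0 | 0 | 0
0 | 1 | 1
1 | 0 | 1
1 | 1 | 0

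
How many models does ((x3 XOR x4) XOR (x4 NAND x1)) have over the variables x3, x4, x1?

Satisfying assignments: (0,0,0), (0,0,1), (0,1,1), (1,1,0)
Count: 4 out of 8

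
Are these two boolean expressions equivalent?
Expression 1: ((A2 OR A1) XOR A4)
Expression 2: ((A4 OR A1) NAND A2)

No. Counterexample: with A2=0, A1=0, A4=0, Expression 1 = 0 but Expression 2 = 1.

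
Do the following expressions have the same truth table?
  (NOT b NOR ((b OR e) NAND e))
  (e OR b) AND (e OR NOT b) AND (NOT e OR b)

Yes, they are equivalent — the two output columns agree on all 4 assignments:
e | b | Expression 1 | Expression 2
-----------------------------------
0 | 0 | 0 | 0
0 | 1 | 0 | 0
1 | 0 | 0 | 0
1 | 1 | 1 | 1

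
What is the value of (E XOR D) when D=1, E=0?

Substituting: (0 XOR 1)
= 1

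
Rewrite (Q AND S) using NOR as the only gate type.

((Q NOR Q) NOR (S NOR S))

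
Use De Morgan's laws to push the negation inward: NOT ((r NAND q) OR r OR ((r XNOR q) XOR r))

NOT (r NAND q) AND NOT r AND NOT ((r XNOR q) XOR r)
De Morgan's: NOT(OR of terms) = AND of negations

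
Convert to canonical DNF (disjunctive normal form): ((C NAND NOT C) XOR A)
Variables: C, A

(NOT C AND NOT A) OR (C AND NOT A)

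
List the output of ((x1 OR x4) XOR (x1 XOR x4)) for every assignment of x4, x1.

x4 | x1 | Output
----------------
0 | 0 | 0
0 | 1 | 0
1 | 0 | 0
1 | 1 | 1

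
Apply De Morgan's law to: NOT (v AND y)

NOT v OR NOT y
De Morgan's: NOT(AND of terms) = OR of negations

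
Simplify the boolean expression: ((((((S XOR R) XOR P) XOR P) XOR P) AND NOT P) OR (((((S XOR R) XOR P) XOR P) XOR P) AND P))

By distribution ((E AND v) OR (E AND NOT v) = E) then XOR self-cancellation ((E XOR v) XOR v = E):
= ((S XOR R) XOR P)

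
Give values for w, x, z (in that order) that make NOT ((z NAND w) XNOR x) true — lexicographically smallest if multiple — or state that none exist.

w=0, x=0, z=0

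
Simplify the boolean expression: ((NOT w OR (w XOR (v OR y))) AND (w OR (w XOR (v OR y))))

By distribution ((E OR v) AND (E OR NOT v) = E):
= (w XOR (v OR y))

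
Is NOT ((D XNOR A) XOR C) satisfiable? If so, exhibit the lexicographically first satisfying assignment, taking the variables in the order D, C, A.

D=0, C=0, A=1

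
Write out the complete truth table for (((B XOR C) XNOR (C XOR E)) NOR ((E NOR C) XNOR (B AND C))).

B | E | C | Output
------------------
0 | 0 | 0 | 0
0 | 0 | 1 | 0
0 | 1 | 0 | 0
0 | 1 | 1 | 0
1 | 0 | 0 | 1
1 | 0 | 1 | 1
1 | 1 | 0 | 0
1 | 1 | 1 | 0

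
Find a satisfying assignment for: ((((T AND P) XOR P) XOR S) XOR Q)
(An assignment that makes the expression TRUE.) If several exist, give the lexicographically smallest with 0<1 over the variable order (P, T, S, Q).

P=0, T=0, S=0, Q=1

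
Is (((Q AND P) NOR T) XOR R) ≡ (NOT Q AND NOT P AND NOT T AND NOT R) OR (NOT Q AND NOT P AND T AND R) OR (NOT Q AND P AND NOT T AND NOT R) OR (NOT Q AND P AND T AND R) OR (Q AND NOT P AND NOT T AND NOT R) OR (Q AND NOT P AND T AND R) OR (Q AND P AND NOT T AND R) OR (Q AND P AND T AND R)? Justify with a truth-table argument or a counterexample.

Yes, they are equivalent — the two output columns agree on all 16 assignments:
Q | P | T | R | Expression 1 | Expression 2
-------------------------------------------
0 | 0 | 0 | 0 | 1 | 1
0 | 0 | 0 | 1 | 0 | 0
0 | 0 | 1 | 0 | 0 | 0
0 | 0 | 1 | 1 | 1 | 1
0 | 1 | 0 | 0 | 1 | 1
0 | 1 | 0 | 1 | 0 | 0
0 | 1 | 1 | 0 | 0 | 0
0 | 1 | 1 | 1 | 1 | 1
1 | 0 | 0 | 0 | 1 | 1
1 | 0 | 0 | 1 | 0 | 0
1 | 0 | 1 | 0 | 0 | 0
1 | 0 | 1 | 1 | 1 | 1
1 | 1 | 0 | 0 | 0 | 0
1 | 1 | 0 | 1 | 1 | 1
1 | 1 | 1 | 0 | 0 | 0
1 | 1 | 1 | 1 | 1 | 1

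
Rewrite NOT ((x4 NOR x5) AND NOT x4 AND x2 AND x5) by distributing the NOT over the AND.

NOT (x4 NOR x5) OR x4 OR NOT x2 OR NOT x5
De Morgan's: NOT(AND of terms) = OR of negations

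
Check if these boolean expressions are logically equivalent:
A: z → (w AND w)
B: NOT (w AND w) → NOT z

Yes, Contrapositive is always equivalent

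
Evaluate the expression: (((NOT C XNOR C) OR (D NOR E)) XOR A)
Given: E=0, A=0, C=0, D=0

Substituting: (((NOT 0 XNOR 0) OR (0 NOR 0)) XOR 0)
= 1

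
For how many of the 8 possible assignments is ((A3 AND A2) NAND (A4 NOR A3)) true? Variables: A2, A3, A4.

Satisfying assignments: (0,0,0), (0,0,1), (0,1,0), (0,1,1), (1,0,0), (1,0,1), (1,1,0), (1,1,1)
Count: 8 out of 8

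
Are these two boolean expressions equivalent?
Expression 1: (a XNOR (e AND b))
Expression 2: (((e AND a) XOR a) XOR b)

No. Counterexample: with e=0, a=0, b=0, Expression 1 = 1 but Expression 2 = 0.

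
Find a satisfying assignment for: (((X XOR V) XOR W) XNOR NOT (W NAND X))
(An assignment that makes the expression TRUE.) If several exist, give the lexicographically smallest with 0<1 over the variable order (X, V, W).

X=0, V=0, W=0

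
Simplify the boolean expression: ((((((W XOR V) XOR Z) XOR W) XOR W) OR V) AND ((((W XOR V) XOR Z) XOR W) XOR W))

By absorption (E AND (E OR v) = E) then XOR self-cancellation ((E XOR v) XOR v = E):
= ((W XOR V) XOR Z)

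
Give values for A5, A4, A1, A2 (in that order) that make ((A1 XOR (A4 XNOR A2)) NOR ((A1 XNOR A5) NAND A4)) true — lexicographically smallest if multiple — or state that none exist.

A5=0, A4=1, A1=0, A2=0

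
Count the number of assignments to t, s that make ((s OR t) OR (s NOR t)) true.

Satisfying assignments: (0,0), (0,1), (1,0), (1,1)
Count: 4 out of 4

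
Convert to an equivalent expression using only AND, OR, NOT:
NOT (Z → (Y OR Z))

Z AND NOT (Y OR Z)
(Negated implication: NOT(A → B) = A AND NOT B)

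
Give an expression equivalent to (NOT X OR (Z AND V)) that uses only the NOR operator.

(((X NOR X) NOR ((Z NOR Z) NOR (V NOR V))) NOR ((X NOR X) NOR ((Z NOR Z) NOR (V NOR V))))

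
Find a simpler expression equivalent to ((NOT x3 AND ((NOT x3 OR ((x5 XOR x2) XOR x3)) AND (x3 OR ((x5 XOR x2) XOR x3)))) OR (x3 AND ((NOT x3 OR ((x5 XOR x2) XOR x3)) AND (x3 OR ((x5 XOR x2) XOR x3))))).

By distribution ((E AND v) OR (E AND NOT v) = E) then distribution ((E OR v) AND (E OR NOT v) = E):
= ((x5 XOR x2) XOR x3)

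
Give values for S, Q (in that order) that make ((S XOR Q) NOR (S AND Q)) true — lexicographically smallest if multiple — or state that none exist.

S=0, Q=0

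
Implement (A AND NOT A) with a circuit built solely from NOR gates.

((A NOR A) NOR ((A NOR A) NOR (A NOR A)))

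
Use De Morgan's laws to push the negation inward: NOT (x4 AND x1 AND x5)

NOT x4 OR NOT x1 OR NOT x5
De Morgan's: NOT(AND of terms) = OR of negations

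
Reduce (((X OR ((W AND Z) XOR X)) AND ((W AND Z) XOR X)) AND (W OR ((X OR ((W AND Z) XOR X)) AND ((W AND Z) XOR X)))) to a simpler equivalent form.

By absorption (E AND (E OR v) = E) then absorption (E AND (E OR v) = E):
= ((W AND Z) XOR X)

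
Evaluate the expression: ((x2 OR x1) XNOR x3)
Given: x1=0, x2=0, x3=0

Substituting: ((0 OR 0) XNOR 0)
= 1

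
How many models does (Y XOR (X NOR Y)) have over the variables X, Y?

Satisfying assignments: (0,0), (0,1), (1,1)
Count: 3 out of 4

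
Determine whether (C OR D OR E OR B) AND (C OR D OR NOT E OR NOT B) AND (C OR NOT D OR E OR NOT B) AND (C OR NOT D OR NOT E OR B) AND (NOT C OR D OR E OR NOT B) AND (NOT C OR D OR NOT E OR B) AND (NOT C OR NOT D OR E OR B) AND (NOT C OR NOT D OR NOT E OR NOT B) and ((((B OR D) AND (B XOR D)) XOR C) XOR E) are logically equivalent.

Yes, they are equivalent — the two output columns agree on all 16 assignments:
C | D | E | B | Expression 1 | Expression 2
-------------------------------------------
0 | 0 | 0 | 0 | 0 | 0
0 | 0 | 0 | 1 | 1 | 1
0 | 0 | 1 | 0 | 1 | 1
0 | 0 | 1 | 1 | 0 | 0
0 | 1 | 0 | 0 | 1 | 1
0 | 1 | 0 | 1 | 0 | 0
0 | 1 | 1 | 0 | 0 | 0
0 | 1 | 1 | 1 | 1 | 1
1 | 0 | 0 | 0 | 1 | 1
1 | 0 | 0 | 1 | 0 | 0
1 | 0 | 1 | 0 | 0 | 0
1 | 0 | 1 | 1 | 1 | 1
1 | 1 | 0 | 0 | 0 | 0
1 | 1 | 0 | 1 | 1 | 1
1 | 1 | 1 | 0 | 1 | 1
1 | 1 | 1 | 1 | 0 | 0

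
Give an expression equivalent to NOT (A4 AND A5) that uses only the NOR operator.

(((A4 NOR A4) NOR (A5 NOR A5)) NOR ((A4 NOR A4) NOR (A5 NOR A5)))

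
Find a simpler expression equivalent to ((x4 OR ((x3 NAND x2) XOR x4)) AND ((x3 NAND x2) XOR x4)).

By absorption (E AND (E OR v) = E):
= ((x3 NAND x2) XOR x4)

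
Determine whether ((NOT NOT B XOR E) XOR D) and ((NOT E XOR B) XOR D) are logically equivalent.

No. Counterexample: with E=0, B=0, D=0, Expression 1 = 0 but Expression 2 = 1.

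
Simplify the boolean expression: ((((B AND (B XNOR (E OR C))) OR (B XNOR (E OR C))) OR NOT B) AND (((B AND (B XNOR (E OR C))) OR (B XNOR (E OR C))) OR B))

By distribution ((E OR v) AND (E OR NOT v) = E) then absorption (E OR (E AND v) = E):
= (B XNOR (E OR C))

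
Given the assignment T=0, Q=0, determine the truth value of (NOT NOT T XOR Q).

Substituting: (NOT NOT 0 XOR 0)
= 0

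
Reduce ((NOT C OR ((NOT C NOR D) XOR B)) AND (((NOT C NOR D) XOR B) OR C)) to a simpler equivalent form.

By distribution ((E OR v) AND (E OR NOT v) = E):
= ((NOT C NOR D) XOR B)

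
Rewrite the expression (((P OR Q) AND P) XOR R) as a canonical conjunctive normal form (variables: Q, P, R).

(Q OR P OR R) AND (Q OR NOT P OR NOT R) AND (NOT Q OR P OR R) AND (NOT Q OR NOT P OR NOT R)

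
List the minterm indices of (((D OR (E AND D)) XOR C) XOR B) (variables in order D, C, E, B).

Σm(1, 3, 4, 6, 8, 10, 13, 15) = (NOT D AND NOT C AND NOT E AND B) OR (NOT D AND NOT C AND E AND B) OR (NOT D AND C AND NOT E AND NOT B) OR (NOT D AND C AND E AND NOT B) OR (D AND NOT C AND NOT E AND NOT B) OR (D AND NOT C AND E AND NOT B) OR (D AND C AND NOT E AND B) OR (D AND C AND E AND B)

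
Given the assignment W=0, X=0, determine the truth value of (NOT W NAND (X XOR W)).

Substituting: (NOT 0 NAND (0 XOR 0))
= 1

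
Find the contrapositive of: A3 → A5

Contrapositive: NOT A5 → NOT A3
Note: A statement and its contrapositive are logically equivalent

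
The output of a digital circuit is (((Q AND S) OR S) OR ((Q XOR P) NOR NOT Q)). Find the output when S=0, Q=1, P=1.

Substituting: (((1 AND 0) OR 0) OR ((1 XOR 1) NOR NOT 1))
= 1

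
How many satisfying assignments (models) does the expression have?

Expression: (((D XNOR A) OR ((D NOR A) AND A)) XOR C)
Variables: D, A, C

Satisfying assignments: (0,0,0), (0,1,1), (1,0,1), (1,1,0)
Count: 4 out of 8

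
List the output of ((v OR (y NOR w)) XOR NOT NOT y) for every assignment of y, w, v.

y | w | v | Output
------------------
0 | 0 | 0 | 1
0 | 0 | 1 | 1
0 | 1 | 0 | 0
0 | 1 | 1 | 1
1 | 0 | 0 | 1
1 | 0 | 1 | 0
1 | 1 | 0 | 1
1 | 1 | 1 | 0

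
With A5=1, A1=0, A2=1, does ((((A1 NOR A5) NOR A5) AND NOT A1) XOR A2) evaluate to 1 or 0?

Substituting: ((((0 NOR 1) NOR 1) AND NOT 0) XOR 1)
= 1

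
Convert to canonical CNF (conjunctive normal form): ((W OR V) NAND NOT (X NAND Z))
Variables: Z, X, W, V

(NOT Z OR NOT X OR W OR NOT V) AND (NOT Z OR NOT X OR NOT W OR V) AND (NOT Z OR NOT X OR NOT W OR NOT V)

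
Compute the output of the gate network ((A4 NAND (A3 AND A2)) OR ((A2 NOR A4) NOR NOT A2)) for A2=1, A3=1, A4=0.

Substituting: ((0 NAND (1 AND 1)) OR ((1 NOR 0) NOR NOT 1))
= 1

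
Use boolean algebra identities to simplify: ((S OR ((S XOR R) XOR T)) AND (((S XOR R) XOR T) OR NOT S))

By distribution ((E OR v) AND (E OR NOT v) = E):
= ((S XOR R) XOR T)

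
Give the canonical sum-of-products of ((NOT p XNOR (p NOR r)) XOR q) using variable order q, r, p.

Σm(0, 1, 3, 6) = (NOT q AND NOT r AND NOT p) OR (NOT q AND NOT r AND p) OR (NOT q AND r AND p) OR (q AND r AND NOT p)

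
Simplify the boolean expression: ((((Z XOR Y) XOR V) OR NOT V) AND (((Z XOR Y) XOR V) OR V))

By distribution ((E OR v) AND (E OR NOT v) = E):
= ((Z XOR Y) XOR V)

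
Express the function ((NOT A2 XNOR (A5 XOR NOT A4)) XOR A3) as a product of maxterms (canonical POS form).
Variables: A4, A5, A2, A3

ΠM(1, 2, 4, 7, 8, 11, 13, 14) = (A4 OR A5 OR A2 OR NOT A3) AND (A4 OR A5 OR NOT A2 OR A3) AND (A4 OR NOT A5 OR A2 OR A3) AND (A4 OR NOT A5 OR NOT A2 OR NOT A3) AND (NOT A4 OR A5 OR A2 OR A3) AND (NOT A4 OR A5 OR NOT A2 OR NOT A3) AND (NOT A4 OR NOT A5 OR A2 OR NOT A3) AND (NOT A4 OR NOT A5 OR NOT A2 OR A3)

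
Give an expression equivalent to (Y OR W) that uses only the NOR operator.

((Y NOR W) NOR (Y NOR W))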